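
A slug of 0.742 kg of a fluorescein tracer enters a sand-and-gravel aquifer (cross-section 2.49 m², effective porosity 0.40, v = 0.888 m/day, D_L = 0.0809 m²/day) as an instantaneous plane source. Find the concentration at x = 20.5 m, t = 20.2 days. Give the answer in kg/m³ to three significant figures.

0.0602 kg/m³

For an instantaneous plane source, C(x,t) = M/(n_e·A·√(4πDt)) · exp(−(x−vt)²/(4Dt)), with n_e·A the pore (flow) area.
Plume center vt = 0.888 × 20.2 = 17.9376 m, so the well at 20.5 m is 2.5624 m downgradient of the peak.
√(4πDt) = 4.532 m, giving peak height M/(n_e·A·√(4πDt)) = 0.742/(0.40 × 2.49 × 4.532) = 0.1644 kg/m³.
(x−vt)²/(4Dt) = (2.5624)²/(4 × 0.0809 × 20.2) = 1.004; exp(−1.004) = 0.3664.
C = 0.1644 × 0.3664 = 0.0602 kg/m³.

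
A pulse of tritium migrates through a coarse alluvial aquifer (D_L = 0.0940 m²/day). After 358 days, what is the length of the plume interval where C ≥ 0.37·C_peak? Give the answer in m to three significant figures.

23.1 m

The plume is Gaussian with σ = √(2Dt) = √(2 × 0.0940 × 358) = 8.204 m.
C/C_peak = exp(−Δx²/(2σ²)) = 0.37 ⇒ Δx = σ·√(−2 ln 0.37) = 8.204 × 1.410 = 11.57 m.
Width = 2Δx = 23.1 m.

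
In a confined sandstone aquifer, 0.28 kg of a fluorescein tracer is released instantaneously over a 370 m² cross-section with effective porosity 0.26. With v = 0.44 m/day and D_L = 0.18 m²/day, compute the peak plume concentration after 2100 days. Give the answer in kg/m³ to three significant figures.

The peak of an instantaneous 1D plume sits at x = vt; there the Gaussian factor is 1 and C_max = M/(n_e·A·√(4πDt)), where n_e·A is the pore area the mass is dissolved in.
√(4πDt) = √(4π × 0.18 × 2100) = 68.92 m, so C_max = 0.28/(0.26 × 370 × 68.92) = 4.22e-05 kg/m³.

4.22e-05 kg/m³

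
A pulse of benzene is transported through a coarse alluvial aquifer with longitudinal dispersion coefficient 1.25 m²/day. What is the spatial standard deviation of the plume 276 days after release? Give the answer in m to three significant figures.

Dispersive spreading gives a Gaussian with σ² = 2Dt; advection only shifts the center.
σ = √(2 × 1.25 × 276) = 26.3 m.

26.3 m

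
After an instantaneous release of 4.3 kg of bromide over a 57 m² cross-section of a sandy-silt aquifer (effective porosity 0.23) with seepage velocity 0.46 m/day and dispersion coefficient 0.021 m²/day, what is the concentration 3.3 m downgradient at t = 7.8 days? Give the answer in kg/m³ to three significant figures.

0.201 kg/m³

For an instantaneous plane source, C(x,t) = M/(n_e·A·√(4πDt)) · exp(−(x−vt)²/(4Dt)), with n_e·A the pore (flow) area.
Plume center vt = 0.46 × 7.8 = 3.588 m, so the well at 3.3 m is 0.288 m upgradient of the peak.
√(4πDt) = 1.435 m, giving peak height M/(n_e·A·√(4πDt)) = 4.3/(0.23 × 57 × 1.435) = 0.2286 kg/m³.
(x−vt)²/(4Dt) = (-0.288)²/(4 × 0.021 × 7.8) = 0.1266; exp(−0.1266) = 0.8811.
C = 0.2286 × 0.8811 = 0.201 kg/m³.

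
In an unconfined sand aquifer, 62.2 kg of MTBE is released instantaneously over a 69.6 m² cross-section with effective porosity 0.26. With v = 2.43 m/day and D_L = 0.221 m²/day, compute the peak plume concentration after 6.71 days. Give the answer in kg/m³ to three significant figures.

0.796 kg/m³

The peak of an instantaneous 1D plume sits at x = vt; there the Gaussian factor is 1 and C_max = M/(n_e·A·√(4πDt)), where n_e·A is the pore area the mass is dissolved in.
√(4πDt) = √(4π × 0.221 × 6.71) = 4.317 m, so C_max = 62.2/(0.26 × 69.6 × 4.317) = 0.796 kg/m³.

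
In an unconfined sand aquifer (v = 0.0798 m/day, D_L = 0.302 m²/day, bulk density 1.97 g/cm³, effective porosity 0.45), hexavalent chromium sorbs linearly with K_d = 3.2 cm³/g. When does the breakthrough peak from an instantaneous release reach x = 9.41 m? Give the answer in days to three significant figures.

Retardation factor R = 1 + ρ_b·K_d/n = 1 + 1.97 × 3.2/0.45 = 15.01.
Sorption retards both mechanisms: v_R = v/R = 0.005316 m/day, D_R = D/R = 0.02012 m²/day.
Peak time from v_R²t² + 2D_R t − x² = 0: t = (√(D_R² + v_R²x²) − D_R)/v_R².
√(D_R² + v_R²x²) = √(0.02012² + 0.005316² × 9.41²) = 0.05392; v_R² = 2.826e-05.
t = (0.05392 − 0.02012)/2.826e-05 = 1200 days.

1200 days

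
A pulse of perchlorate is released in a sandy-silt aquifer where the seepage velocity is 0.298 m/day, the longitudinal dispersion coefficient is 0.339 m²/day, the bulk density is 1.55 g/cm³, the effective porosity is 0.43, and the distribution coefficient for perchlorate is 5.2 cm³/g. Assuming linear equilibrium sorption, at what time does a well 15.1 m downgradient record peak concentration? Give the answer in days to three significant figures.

Retardation factor R = 1 + ρ_b·K_d/n = 1 + 1.55 × 5.2/0.43 = 19.74.
Sorption retards both mechanisms: v_R = v/R = 0.01510 m/day, D_R = D/R = 0.01717 m²/day.
Peak time from v_R²t² + 2D_R t − x² = 0: t = (√(D_R² + v_R²x²) − D_R)/v_R².
√(D_R² + v_R²x²) = √(0.01717² + 0.01510² × 15.1²) = 0.2287; v_R² = 0.0002280.
t = (0.2287 − 0.01717)/0.0002280 = 928 days.

928 days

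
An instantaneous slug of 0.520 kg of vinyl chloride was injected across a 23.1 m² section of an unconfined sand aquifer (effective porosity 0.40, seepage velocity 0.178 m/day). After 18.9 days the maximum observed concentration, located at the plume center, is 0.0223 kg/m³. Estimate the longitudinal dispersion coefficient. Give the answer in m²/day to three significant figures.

0.0268 m²/day

At the plume center C_max = M/(n_e·A·√(4πDt)), so D = M²/(4πt·(n_e·A·C_max)²).
n_e·A·C_max = 0.40 × 23.1 × 0.0223 = 0.2061 kg/m.
D = 0.520²/(4π × 18.9 × 0.2061²) = 0.0268 m²/day.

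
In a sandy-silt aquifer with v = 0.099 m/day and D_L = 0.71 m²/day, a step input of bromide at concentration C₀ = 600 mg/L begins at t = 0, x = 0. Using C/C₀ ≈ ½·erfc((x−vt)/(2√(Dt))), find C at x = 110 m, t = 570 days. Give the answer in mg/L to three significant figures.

For a continuous step input, C/C₀ ≈ ½·erfc((x−vt)/(2√(Dt))).
vt = 0.099 × 570 = 56.43 m and 2√(Dt) = 2√(0.71 × 570) = 40.23 m.
Argument (x−vt)/(2√(Dt)) = (110 − 56.43)/40.23 = 1.332; ½·erfc(1.332) = 0.02980.
C = 600 × 0.02980 = 17.9 mg/L.

17.9 mg/L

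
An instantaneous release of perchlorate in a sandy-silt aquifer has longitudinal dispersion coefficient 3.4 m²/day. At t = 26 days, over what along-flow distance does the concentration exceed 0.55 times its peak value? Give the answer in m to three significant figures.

The plume is Gaussian with σ = √(2Dt) = √(2 × 3.4 × 26) = 13.30 m.
C/C_peak = exp(−Δx²/(2σ²)) = 0.55 ⇒ Δx = σ·√(−2 ln 0.55) = 13.30 × 1.093 = 14.54 m.
Width = 2Δx = 29.1 m.

29.1 m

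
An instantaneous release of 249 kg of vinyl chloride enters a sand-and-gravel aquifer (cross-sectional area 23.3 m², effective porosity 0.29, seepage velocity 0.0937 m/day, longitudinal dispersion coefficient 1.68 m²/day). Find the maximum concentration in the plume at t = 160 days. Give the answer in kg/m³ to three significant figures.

0.634 kg/m³

The peak of an instantaneous 1D plume sits at x = vt; there the Gaussian factor is 1 and C_max = M/(n_e·A·√(4πDt)), where n_e·A is the pore area the mass is dissolved in.
√(4πDt) = √(4π × 1.68 × 160) = 58.12 m, so C_max = 249/(0.29 × 23.3 × 58.12) = 0.634 kg/m³.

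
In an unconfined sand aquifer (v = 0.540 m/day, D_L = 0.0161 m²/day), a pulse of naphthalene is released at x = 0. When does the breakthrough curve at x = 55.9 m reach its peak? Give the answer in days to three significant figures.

103 days

For the 1D instantaneous-source solution, setting ∂C/∂t = 0 at fixed x gives v²t² + 2Dt − x² = 0, so t = (√(D² + v²x²) − D)/v².
√(D² + v²x²) = √(0.0161² + 0.540² × 55.9²) = 30.19; v² = 0.2916.
t = (30.19 − 0.0161)/0.2916 = 103 days (vs. the pure-advection estimate x/v = 104 d).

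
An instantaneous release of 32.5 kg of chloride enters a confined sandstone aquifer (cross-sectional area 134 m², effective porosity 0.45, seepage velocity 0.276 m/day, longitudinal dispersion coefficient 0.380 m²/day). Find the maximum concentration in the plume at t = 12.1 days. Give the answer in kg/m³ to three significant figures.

The peak of an instantaneous 1D plume sits at x = vt; there the Gaussian factor is 1 and C_max = M/(n_e·A·√(4πDt)), where n_e·A is the pore area the mass is dissolved in.
√(4πDt) = √(4π × 0.380 × 12.1) = 7.601 m, so C_max = 32.5/(0.45 × 134 × 7.601) = 0.0709 kg/m³.

0.0709 kg/m³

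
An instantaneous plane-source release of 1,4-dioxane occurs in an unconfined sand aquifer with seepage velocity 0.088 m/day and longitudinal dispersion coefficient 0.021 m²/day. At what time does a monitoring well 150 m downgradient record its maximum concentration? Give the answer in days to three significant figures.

1700 days

For the 1D instantaneous-source solution, setting ∂C/∂t = 0 at fixed x gives v²t² + 2Dt − x² = 0, so t = (√(D² + v²x²) − D)/v².
√(D² + v²x²) = √(0.021² + 0.088² × 150²) = 13.20; v² = 0.007744.
t = (13.20 − 0.021)/0.007744 = 1700 days (vs. the pure-advection estimate x/v = 1700 d).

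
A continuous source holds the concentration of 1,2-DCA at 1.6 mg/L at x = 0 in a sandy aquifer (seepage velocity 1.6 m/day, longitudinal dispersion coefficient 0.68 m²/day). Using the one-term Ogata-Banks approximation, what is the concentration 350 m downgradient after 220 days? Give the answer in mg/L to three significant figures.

For a continuous step input, C/C₀ ≈ ½·erfc((x−vt)/(2√(Dt))).
vt = 1.6 × 220 = 352 m and 2√(Dt) = 2√(0.68 × 220) = 24.46 m.
Argument (x−vt)/(2√(Dt)) = (350 − 352)/24.46 = -0.08177; ½·erfc(-0.08177) = 0.5460.
C = 1.6 × 0.5460 = 0.874 mg/L.

0.874 mg/L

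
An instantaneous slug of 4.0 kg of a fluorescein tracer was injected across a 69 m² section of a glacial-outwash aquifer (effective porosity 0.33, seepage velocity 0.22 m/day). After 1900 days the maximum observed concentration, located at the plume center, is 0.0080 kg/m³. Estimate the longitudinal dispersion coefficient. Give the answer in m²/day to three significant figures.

0.0202 m²/day

At the plume center C_max = M/(n_e·A·√(4πDt)), so D = M²/(4πt·(n_e·A·C_max)²).
n_e·A·C_max = 0.33 × 69 × 0.0080 = 0.1822 kg/m.
D = 4.0²/(4π × 1900 × 0.1822²) = 0.0202 m²/day.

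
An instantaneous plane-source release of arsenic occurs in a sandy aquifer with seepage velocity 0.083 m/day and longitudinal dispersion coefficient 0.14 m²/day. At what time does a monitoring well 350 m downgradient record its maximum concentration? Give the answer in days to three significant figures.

For the 1D instantaneous-source solution, setting ∂C/∂t = 0 at fixed x gives v²t² + 2Dt − x² = 0, so t = (√(D² + v²x²) − D)/v².
√(D² + v²x²) = √(0.14² + 0.083² × 350²) = 29.05; v² = 0.006889.
t = (29.05 − 0.14)/0.006889 = 4200 days (vs. the pure-advection estimate x/v = 4220 d).

4200 days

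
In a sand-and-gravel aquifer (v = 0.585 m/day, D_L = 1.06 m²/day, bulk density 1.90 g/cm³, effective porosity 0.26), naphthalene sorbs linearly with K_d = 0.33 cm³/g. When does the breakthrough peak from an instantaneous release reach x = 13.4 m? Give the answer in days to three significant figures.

Retardation factor R = 1 + ρ_b·K_d/n = 1 + 1.90 × 0.33/0.26 = 3.412.
Sorption retards both mechanisms: v_R = v/R = 0.1715 m/day, D_R = D/R = 0.3107 m²/day.
Peak time from v_R²t² + 2D_R t − x² = 0: t = (√(D_R² + v_R²x²) − D_R)/v_R².
√(D_R² + v_R²x²) = √(0.3107² + 0.1715² × 13.4²) = 2.319; v_R² = 0.02941.
t = (2.319 − 0.3107)/0.02941 = 68.3 days.

68.3 days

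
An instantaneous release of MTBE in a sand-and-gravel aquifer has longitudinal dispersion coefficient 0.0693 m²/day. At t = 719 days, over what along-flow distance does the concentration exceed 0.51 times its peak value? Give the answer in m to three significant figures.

23.2 m

The plume is Gaussian with σ = √(2Dt) = √(2 × 0.0693 × 719) = 9.983 m.
C/C_peak = exp(−Δx²/(2σ²)) = 0.51 ⇒ Δx = σ·√(−2 ln 0.51) = 9.983 × 1.160 = 11.58 m.
Width = 2Δx = 23.2 m.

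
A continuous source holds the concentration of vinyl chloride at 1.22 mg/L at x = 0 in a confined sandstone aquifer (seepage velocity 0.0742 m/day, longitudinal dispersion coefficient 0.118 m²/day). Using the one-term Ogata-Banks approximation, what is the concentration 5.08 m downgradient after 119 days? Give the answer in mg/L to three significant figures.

0.928 mg/L

For a continuous step input, C/C₀ ≈ ½·erfc((x−vt)/(2√(Dt))).
vt = 0.0742 × 119 = 8.8298 m and 2√(Dt) = 2√(0.118 × 119) = 7.495 m.
Argument (x−vt)/(2√(Dt)) = (5.08 − 8.8298)/7.495 = -0.5003; ½·erfc(-0.5003) = 0.7604.
C = 1.22 × 0.7604 = 0.928 mg/L.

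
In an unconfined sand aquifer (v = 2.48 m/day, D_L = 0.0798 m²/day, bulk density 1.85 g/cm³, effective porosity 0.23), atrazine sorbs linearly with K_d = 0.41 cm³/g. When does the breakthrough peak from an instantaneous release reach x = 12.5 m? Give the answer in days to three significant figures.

Retardation factor R = 1 + ρ_b·K_d/n = 1 + 1.85 × 0.41/0.23 = 4.298.
Sorption retards both mechanisms: v_R = v/R = 0.5770 m/day, D_R = D/R = 0.01857 m²/day.
Peak time from v_R²t² + 2D_R t − x² = 0: t = (√(D_R² + v_R²x²) − D_R)/v_R².
√(D_R² + v_R²x²) = √(0.01857² + 0.5770² × 12.5²) = 7.213; v_R² = 0.3329.
t = (7.213 − 0.01857)/0.3329 = 21.6 days.

21.6 days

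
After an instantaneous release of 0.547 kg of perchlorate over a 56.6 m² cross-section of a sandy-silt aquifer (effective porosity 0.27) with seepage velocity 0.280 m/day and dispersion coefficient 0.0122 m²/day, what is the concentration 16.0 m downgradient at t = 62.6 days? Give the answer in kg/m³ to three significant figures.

For an instantaneous plane source, C(x,t) = M/(n_e·A·√(4πDt)) · exp(−(x−vt)²/(4Dt)), with n_e·A the pore (flow) area.
Plume center vt = 0.280 × 62.6 = 17.528 m, so the well at 16.0 m is 1.528 m upgradient of the peak.
√(4πDt) = 3.098 m, giving peak height M/(n_e·A·√(4πDt)) = 0.547/(0.27 × 56.6 × 3.098) = 0.01155 kg/m³.
(x−vt)²/(4Dt) = (-1.528)²/(4 × 0.0122 × 62.6) = 0.7643; exp(−0.7643) = 0.4657.
C = 0.01155 × 0.4657 = 0.00538 kg/m³.

0.00538 kg/m³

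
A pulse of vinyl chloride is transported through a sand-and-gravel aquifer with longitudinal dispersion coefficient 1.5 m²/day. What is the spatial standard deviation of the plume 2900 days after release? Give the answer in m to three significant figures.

93.3 m

Dispersive spreading gives a Gaussian with σ² = 2Dt; advection only shifts the center.
σ = √(2 × 1.5 × 2900) = 93.3 m.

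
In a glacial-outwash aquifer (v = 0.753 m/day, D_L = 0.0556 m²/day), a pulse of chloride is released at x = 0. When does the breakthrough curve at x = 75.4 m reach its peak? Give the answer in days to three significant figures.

100 days

For the 1D instantaneous-source solution, setting ∂C/∂t = 0 at fixed x gives v²t² + 2Dt − x² = 0, so t = (√(D² + v²x²) − D)/v².
√(D² + v²x²) = √(0.0556² + 0.753² × 75.4²) = 56.78; v² = 0.567009.
t = (56.78 − 0.0556)/0.567009 = 100 days (vs. the pure-advection estimate x/v = 100 d).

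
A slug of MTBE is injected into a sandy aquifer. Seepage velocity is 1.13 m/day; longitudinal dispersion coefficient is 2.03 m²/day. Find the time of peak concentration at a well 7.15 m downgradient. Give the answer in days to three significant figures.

For the 1D instantaneous-source solution, setting ∂C/∂t = 0 at fixed x gives v²t² + 2Dt − x² = 0, so t = (√(D² + v²x²) − D)/v².
√(D² + v²x²) = √(2.03² + 1.13² × 7.15²) = 8.331; v² = 1.2769.
t = (8.331 − 2.03)/1.2769 = 4.93 days (vs. the pure-advection estimate x/v = 6.33 d).

4.93 days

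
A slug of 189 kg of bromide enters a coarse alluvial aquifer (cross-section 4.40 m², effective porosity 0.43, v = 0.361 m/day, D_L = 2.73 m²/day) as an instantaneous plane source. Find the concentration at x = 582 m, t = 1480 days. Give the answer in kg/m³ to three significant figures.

For an instantaneous plane source, C(x,t) = M/(n_e·A·√(4πDt)) · exp(−(x−vt)²/(4Dt)), with n_e·A the pore (flow) area.
Plume center vt = 0.361 × 1480 = 534.28 m, so the well at 582 m is 47.72 m downgradient of the peak.
√(4πDt) = 225.3 m, giving peak height M/(n_e·A·√(4πDt)) = 189/(0.43 × 4.40 × 225.3) = 0.4434 kg/m³.
(x−vt)²/(4Dt) = (47.72)²/(4 × 2.73 × 1480) = 0.1409; exp(−0.1409) = 0.8686.
C = 0.4434 × 0.8686 = 0.385 kg/m³.

0.385 kg/m³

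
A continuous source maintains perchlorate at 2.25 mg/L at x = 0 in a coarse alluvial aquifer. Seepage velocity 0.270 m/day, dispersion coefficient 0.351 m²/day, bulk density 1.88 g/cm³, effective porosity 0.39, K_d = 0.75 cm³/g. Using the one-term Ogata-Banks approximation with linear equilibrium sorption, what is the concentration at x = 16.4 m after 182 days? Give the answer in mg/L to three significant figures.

Retardation factor R = 1 + ρ_b·K_d/n = 1 + 1.88 × 0.75/0.39 = 4.615.
Sorption retards both mechanisms: v_R = v/R = 0.05850 m/day, D_R = D/R = 0.07606 m²/day.
v_R·t = 0.05850 × 182 = 10.647 m; 2√(D_R t) = 7.441 m; argument = (16.4 − 10.647)/7.441 = 0.7731.
C = C₀ × ½·erfc(0.7731) = 2.25 × 0.1371 = 0.308 mg/L.

0.308 mg/L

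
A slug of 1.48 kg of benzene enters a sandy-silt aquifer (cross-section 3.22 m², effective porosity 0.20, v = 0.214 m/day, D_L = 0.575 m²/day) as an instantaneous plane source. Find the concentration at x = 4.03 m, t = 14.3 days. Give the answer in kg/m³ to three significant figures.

0.220 kg/m³

For an instantaneous plane source, C(x,t) = M/(n_e·A·√(4πDt)) · exp(−(x−vt)²/(4Dt)), with n_e·A the pore (flow) area.
Plume center vt = 0.214 × 14.3 = 3.0602 m, so the well at 4.03 m is 0.9698 m downgradient of the peak.
√(4πDt) = 10.16 m, giving peak height M/(n_e·A·√(4πDt)) = 1.48/(0.20 × 3.22 × 10.16) = 0.2262 kg/m³.
(x−vt)²/(4Dt) = (0.9698)²/(4 × 0.575 × 14.3) = 0.02860; exp(−0.02860) = 0.9718.
C = 0.2262 × 0.9718 = 0.220 kg/m³.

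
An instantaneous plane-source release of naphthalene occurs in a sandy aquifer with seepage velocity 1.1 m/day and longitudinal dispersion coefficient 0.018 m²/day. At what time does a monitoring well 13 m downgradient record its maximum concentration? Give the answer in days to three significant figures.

For the 1D instantaneous-source solution, setting ∂C/∂t = 0 at fixed x gives v²t² + 2Dt − x² = 0, so t = (√(D² + v²x²) − D)/v².
√(D² + v²x²) = √(0.018² + 1.1² × 13²) = 14.30; v² = 1.21.
t = (14.30 − 0.018)/1.21 = 11.8 days (vs. the pure-advection estimate x/v = 11.8 d).

11.8 days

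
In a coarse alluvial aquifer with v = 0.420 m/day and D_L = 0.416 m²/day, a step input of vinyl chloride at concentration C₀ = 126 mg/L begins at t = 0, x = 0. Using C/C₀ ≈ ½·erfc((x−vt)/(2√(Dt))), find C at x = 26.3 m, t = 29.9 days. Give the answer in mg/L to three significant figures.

0.370 mg/L

For a continuous step input, C/C₀ ≈ ½·erfc((x−vt)/(2√(Dt))).
vt = 0.420 × 29.9 = 12.558 m and 2√(Dt) = 2√(0.416 × 29.9) = 7.054 m.
Argument (x−vt)/(2√(Dt)) = (26.3 − 12.558)/7.054 = 1.948; ½·erfc(1.948) = 0.002936.
C = 126 × 0.002936 = 0.370 mg/L.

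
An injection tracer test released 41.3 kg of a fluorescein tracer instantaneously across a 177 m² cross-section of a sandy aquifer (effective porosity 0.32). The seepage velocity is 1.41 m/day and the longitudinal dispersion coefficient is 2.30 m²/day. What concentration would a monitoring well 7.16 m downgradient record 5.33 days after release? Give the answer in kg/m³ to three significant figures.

For an instantaneous plane source, C(x,t) = M/(n_e·A·√(4πDt)) · exp(−(x−vt)²/(4Dt)), with n_e·A the pore (flow) area.
Plume center vt = 1.41 × 5.33 = 7.5153 m, so the well at 7.16 m is 0.3553 m upgradient of the peak.
√(4πDt) = 12.41 m, giving peak height M/(n_e·A·√(4πDt)) = 41.3/(0.32 × 177 × 12.41) = 0.05876 kg/m³.
(x−vt)²/(4Dt) = (-0.3553)²/(4 × 2.30 × 5.33) = 0.002574; exp(−0.002574) = 0.9974.
C = 0.05876 × 0.9974 = 0.0586 kg/m³.

0.0586 kg/m³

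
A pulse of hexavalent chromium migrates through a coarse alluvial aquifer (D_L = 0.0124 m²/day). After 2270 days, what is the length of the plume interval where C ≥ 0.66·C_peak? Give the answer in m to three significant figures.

The plume is Gaussian with σ = √(2Dt) = √(2 × 0.0124 × 2270) = 7.503 m.
C/C_peak = exp(−Δx²/(2σ²)) = 0.66 ⇒ Δx = σ·√(−2 ln 0.66) = 7.503 × 0.9116 = 6.840 m.
Width = 2Δx = 13.7 m.

13.7 m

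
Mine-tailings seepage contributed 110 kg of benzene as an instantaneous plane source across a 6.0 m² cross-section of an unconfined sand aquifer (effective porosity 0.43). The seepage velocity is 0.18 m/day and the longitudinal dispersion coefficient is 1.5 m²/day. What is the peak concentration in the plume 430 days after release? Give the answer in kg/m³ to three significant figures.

0.474 kg/m³

The peak of an instantaneous 1D plume sits at x = vt; there the Gaussian factor is 1 and C_max = M/(n_e·A·√(4πDt)), where n_e·A is the pore area the mass is dissolved in.
√(4πDt) = √(4π × 1.5 × 430) = 90.03 m, so C_max = 110/(0.43 × 6.0 × 90.03) = 0.474 kg/m³.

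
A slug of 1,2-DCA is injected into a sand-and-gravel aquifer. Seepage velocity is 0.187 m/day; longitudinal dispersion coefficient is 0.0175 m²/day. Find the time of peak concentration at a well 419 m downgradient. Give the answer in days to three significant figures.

2240 days

For the 1D instantaneous-source solution, setting ∂C/∂t = 0 at fixed x gives v²t² + 2Dt − x² = 0, so t = (√(D² + v²x²) − D)/v².
√(D² + v²x²) = √(0.0175² + 0.187² × 419²) = 78.35; v² = 0.034969.
t = (78.35 − 0.0175)/0.034969 = 2240 days (vs. the pure-advection estimate x/v = 2240 d).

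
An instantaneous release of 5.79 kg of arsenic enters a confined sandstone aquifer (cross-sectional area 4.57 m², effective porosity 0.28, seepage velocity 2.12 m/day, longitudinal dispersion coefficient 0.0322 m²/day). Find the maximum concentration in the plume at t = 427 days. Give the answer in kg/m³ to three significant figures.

The peak of an instantaneous 1D plume sits at x = vt; there the Gaussian factor is 1 and C_max = M/(n_e·A·√(4πDt)), where n_e·A is the pore area the mass is dissolved in.
√(4πDt) = √(4π × 0.0322 × 427) = 13.14 m, so C_max = 5.79/(0.28 × 4.57 × 13.14) = 0.344 kg/m³.

0.344 kg/m³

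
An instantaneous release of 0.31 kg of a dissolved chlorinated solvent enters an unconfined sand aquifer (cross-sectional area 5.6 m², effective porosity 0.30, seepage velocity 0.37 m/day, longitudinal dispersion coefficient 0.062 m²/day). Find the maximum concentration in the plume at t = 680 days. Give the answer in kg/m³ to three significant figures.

0.00802 kg/m³

The peak of an instantaneous 1D plume sits at x = vt; there the Gaussian factor is 1 and C_max = M/(n_e·A·√(4πDt)), where n_e·A is the pore area the mass is dissolved in.
√(4πDt) = √(4π × 0.062 × 680) = 23.02 m, so C_max = 0.31/(0.30 × 5.6 × 23.02) = 0.00802 kg/m³.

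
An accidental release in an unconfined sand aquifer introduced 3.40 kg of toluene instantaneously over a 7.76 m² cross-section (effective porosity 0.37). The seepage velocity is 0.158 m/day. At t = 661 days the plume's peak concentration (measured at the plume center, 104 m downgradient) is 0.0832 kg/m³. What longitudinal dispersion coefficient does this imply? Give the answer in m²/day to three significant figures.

0.0244 m²/day

At the plume center C_max = M/(n_e·A·√(4πDt)), so D = M²/(4πt·(n_e·A·C_max)²).
n_e·A·C_max = 0.37 × 7.76 × 0.0832 = 0.2389 kg/m.
D = 3.40²/(4π × 661 × 0.2389²) = 0.0244 m²/day.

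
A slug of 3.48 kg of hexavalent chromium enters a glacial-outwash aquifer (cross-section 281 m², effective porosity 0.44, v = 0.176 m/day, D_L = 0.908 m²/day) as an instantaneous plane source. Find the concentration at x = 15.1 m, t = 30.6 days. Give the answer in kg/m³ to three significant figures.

For an instantaneous plane source, C(x,t) = M/(n_e·A·√(4πDt)) · exp(−(x−vt)²/(4Dt)), with n_e·A the pore (flow) area.
Plume center vt = 0.176 × 30.6 = 5.3856 m, so the well at 15.1 m is 9.7144 m downgradient of the peak.
√(4πDt) = 18.69 m, giving peak height M/(n_e·A·√(4πDt)) = 3.48/(0.44 × 281 × 18.69) = 0.001506 kg/m³.
(x−vt)²/(4Dt) = (9.7144)²/(4 × 0.908 × 30.6) = 0.8491; exp(−0.8491) = 0.4278.
C = 0.001506 × 0.4278 = 0.000644 kg/m³.

0.000644 kg/m³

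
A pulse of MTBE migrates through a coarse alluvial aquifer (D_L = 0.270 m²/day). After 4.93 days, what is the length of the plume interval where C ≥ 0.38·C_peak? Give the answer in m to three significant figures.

4.54 m

The plume is Gaussian with σ = √(2Dt) = √(2 × 0.270 × 4.93) = 1.632 m.
C/C_peak = exp(−Δx²/(2σ²)) = 0.38 ⇒ Δx = σ·√(−2 ln 0.38) = 1.632 × 1.391 = 2.270 m.
Width = 2Δx = 4.54 m.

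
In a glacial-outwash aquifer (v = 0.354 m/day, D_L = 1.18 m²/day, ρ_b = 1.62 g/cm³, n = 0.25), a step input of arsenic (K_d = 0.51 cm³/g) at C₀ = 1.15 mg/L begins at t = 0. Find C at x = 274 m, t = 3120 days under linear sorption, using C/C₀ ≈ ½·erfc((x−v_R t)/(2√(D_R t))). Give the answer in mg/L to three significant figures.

0.387 mg/L

Retardation factor R = 1 + ρ_b·K_d/n = 1 + 1.62 × 0.51/0.25 = 4.305.
Sorption retards both mechanisms: v_R = v/R = 0.08223 m/day, D_R = D/R = 0.2741 m²/day.
v_R·t = 0.08223 × 3120 = 256.5576 m; 2√(D_R t) = 58.49 m; argument = (274 − 256.5576)/58.49 = 0.2982.
C = C₀ × ½·erfc(0.2982) = 1.15 × 0.3366 = 0.387 mg/L.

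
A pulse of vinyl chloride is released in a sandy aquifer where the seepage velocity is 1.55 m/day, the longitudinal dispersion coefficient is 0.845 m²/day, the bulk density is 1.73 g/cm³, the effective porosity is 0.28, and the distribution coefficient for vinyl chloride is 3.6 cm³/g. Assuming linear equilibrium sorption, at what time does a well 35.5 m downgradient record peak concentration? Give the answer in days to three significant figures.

Retardation factor R = 1 + ρ_b·K_d/n = 1 + 1.73 × 3.6/0.28 = 23.24.
Sorption retards both mechanisms: v_R = v/R = 0.06670 m/day, D_R = D/R = 0.03636 m²/day.
Peak time from v_R²t² + 2D_R t − x² = 0: t = (√(D_R² + v_R²x²) − D_R)/v_R².
√(D_R² + v_R²x²) = √(0.03636² + 0.06670² × 35.5²) = 2.368; v_R² = 0.004449.
t = (2.368 − 0.03636)/0.004449 = 524 days.

524 days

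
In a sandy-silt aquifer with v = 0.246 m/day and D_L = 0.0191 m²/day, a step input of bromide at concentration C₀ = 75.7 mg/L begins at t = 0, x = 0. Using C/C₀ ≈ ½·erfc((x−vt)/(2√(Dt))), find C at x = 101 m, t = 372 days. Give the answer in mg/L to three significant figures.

For a continuous step input, C/C₀ ≈ ½·erfc((x−vt)/(2√(Dt))).
vt = 0.246 × 372 = 91.512 m and 2√(Dt) = 2√(0.0191 × 372) = 5.331 m.
Argument (x−vt)/(2√(Dt)) = (101 − 91.512)/5.331 = 1.780; ½·erfc(1.780) = 0.005913.
C = 75.7 × 0.005913 = 0.448 mg/L.

0.448 mg/L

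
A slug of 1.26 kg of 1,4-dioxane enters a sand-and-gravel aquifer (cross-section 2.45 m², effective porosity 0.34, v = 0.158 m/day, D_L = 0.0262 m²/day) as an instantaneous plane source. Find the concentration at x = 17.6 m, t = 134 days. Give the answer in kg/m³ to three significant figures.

0.0918 kg/m³

For an instantaneous plane source, C(x,t) = M/(n_e·A·√(4πDt)) · exp(−(x−vt)²/(4Dt)), with n_e·A the pore (flow) area.
Plume center vt = 0.158 × 134 = 21.172 m, so the well at 17.6 m is 3.572 m upgradient of the peak.
√(4πDt) = 6.642 m, giving peak height M/(n_e·A·√(4πDt)) = 1.26/(0.34 × 2.45 × 6.642) = 0.2277 kg/m³.
(x−vt)²/(4Dt) = (-3.572)²/(4 × 0.0262 × 134) = 0.9086; exp(−0.9086) = 0.4031.
C = 0.2277 × 0.4031 = 0.0918 kg/m³.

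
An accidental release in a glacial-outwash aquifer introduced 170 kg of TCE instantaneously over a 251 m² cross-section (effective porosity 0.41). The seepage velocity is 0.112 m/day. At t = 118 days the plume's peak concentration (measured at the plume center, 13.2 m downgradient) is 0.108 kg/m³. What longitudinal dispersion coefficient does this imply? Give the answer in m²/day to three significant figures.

At the plume center C_max = M/(n_e·A·√(4πDt)), so D = M²/(4πt·(n_e·A·C_max)²).
n_e·A·C_max = 0.41 × 251 × 0.108 = 11.11 kg/m.
D = 170²/(4π × 118 × 11.11²) = 0.158 m²/day.

0.158 m²/day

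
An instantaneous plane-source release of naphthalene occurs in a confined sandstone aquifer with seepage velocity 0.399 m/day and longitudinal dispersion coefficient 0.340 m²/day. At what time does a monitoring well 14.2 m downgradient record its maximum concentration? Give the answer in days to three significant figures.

33.5 days

For the 1D instantaneous-source solution, setting ∂C/∂t = 0 at fixed x gives v²t² + 2Dt − x² = 0, so t = (√(D² + v²x²) − D)/v².
√(D² + v²x²) = √(0.340² + 0.399² × 14.2²) = 5.676; v² = 0.159201.
t = (5.676 − 0.340)/0.159201 = 33.5 days (vs. the pure-advection estimate x/v = 35.6 d).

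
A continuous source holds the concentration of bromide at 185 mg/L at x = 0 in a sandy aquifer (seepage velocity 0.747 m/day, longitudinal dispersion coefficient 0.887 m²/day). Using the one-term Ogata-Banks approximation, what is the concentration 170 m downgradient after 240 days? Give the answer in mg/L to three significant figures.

For a continuous step input, C/C₀ ≈ ½·erfc((x−vt)/(2√(Dt))).
vt = 0.747 × 240 = 179.28 m and 2√(Dt) = 2√(0.887 × 240) = 29.18 m.
Argument (x−vt)/(2√(Dt)) = (170 − 179.28)/29.18 = -0.3180; ½·erfc(-0.3180) = 0.6735.
C = 185 × 0.6735 = 125 mg/L.

125 mg/L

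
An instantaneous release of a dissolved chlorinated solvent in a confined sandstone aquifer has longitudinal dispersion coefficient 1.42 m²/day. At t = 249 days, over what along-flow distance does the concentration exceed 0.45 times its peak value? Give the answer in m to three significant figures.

67.2 m

The plume is Gaussian with σ = √(2Dt) = √(2 × 1.42 × 249) = 26.59 m.
C/C_peak = exp(−Δx²/(2σ²)) = 0.45 ⇒ Δx = σ·√(−2 ln 0.45) = 26.59 × 1.264 = 33.61 m.
Width = 2Δx = 67.2 m.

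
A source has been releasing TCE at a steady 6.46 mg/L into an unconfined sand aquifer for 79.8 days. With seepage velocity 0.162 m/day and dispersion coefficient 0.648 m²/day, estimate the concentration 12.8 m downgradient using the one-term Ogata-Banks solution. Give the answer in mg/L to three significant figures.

For a continuous step input, C/C₀ ≈ ½·erfc((x−vt)/(2√(Dt))).
vt = 0.162 × 79.8 = 12.9276 m and 2√(Dt) = 2√(0.648 × 79.8) = 14.38 m.
Argument (x−vt)/(2√(Dt)) = (12.8 − 12.9276)/14.38 = -0.008873; ½·erfc(-0.008873) = 0.5050.
C = 6.46 × 0.5050 = 3.26 mg/L.

3.26 mg/L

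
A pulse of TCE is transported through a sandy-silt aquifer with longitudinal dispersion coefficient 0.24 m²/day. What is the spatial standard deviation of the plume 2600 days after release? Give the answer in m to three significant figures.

35.3 m

Dispersive spreading gives a Gaussian with σ² = 2Dt; advection only shifts the center.
σ = √(2 × 0.24 × 2600) = 35.3 m.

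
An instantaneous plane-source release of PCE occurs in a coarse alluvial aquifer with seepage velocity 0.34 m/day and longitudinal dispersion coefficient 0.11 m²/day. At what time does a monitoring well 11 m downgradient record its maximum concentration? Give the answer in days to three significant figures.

For the 1D instantaneous-source solution, setting ∂C/∂t = 0 at fixed x gives v²t² + 2Dt − x² = 0, so t = (√(D² + v²x²) − D)/v².
√(D² + v²x²) = √(0.11² + 0.34² × 11²) = 3.742; v² = 0.1156.
t = (3.742 − 0.11)/0.1156 = 31.4 days (vs. the pure-advection estimate x/v = 32.4 d).

31.4 days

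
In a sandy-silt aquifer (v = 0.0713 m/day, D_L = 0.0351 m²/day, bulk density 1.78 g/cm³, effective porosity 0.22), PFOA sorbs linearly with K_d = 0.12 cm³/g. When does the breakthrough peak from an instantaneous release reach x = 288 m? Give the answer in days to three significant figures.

7950 days

Retardation factor R = 1 + ρ_b·K_d/n = 1 + 1.78 × 0.12/0.22 = 1.971.
Sorption retards both mechanisms: v_R = v/R = 0.03617 m/day, D_R = D/R = 0.01781 m²/day.
Peak time from v_R²t² + 2D_R t − x² = 0: t = (√(D_R² + v_R²x²) − D_R)/v_R².
√(D_R² + v_R²x²) = √(0.01781² + 0.03617² × 288²) = 10.42; v_R² = 0.001308.
t = (10.42 − 0.01781)/0.001308 = 7950 days.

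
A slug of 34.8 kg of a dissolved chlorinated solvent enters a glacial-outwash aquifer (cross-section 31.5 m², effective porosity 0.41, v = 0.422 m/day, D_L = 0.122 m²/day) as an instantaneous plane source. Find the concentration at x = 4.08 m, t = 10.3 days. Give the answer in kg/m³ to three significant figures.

For an instantaneous plane source, C(x,t) = M/(n_e·A·√(4πDt)) · exp(−(x−vt)²/(4Dt)), with n_e·A the pore (flow) area.
Plume center vt = 0.422 × 10.3 = 4.3466 m, so the well at 4.08 m is 0.2666 m upgradient of the peak.
√(4πDt) = 3.974 m, giving peak height M/(n_e·A·√(4πDt)) = 34.8/(0.41 × 31.5 × 3.974) = 0.6780 kg/m³.
(x−vt)²/(4Dt) = (-0.2666)²/(4 × 0.122 × 10.3) = 0.01414; exp(−0.01414) = 0.9860.
C = 0.6780 × 0.9860 = 0.669 kg/m³.

0.669 kg/m³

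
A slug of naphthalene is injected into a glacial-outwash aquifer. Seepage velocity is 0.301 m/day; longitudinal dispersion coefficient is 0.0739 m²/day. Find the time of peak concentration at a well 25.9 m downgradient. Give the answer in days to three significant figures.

85.2 days

For the 1D instantaneous-source solution, setting ∂C/∂t = 0 at fixed x gives v²t² + 2Dt − x² = 0, so t = (√(D² + v²x²) − D)/v².
√(D² + v²x²) = √(0.0739² + 0.301² × 25.9²) = 7.796; v² = 0.090601.
t = (7.796 − 0.0739)/0.090601 = 85.2 days (vs. the pure-advection estimate x/v = 86.0 d).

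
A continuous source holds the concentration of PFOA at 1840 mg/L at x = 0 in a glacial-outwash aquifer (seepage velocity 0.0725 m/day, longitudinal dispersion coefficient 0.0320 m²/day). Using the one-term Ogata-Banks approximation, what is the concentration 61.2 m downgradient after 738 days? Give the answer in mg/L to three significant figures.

242 mg/L

For a continuous step input, C/C₀ ≈ ½·erfc((x−vt)/(2√(Dt))).
vt = 0.0725 × 738 = 53.505 m and 2√(Dt) = 2√(0.0320 × 738) = 9.719 m.
Argument (x−vt)/(2√(Dt)) = (61.2 − 53.505)/9.719 = 0.7917; ½·erfc(0.7917) = 0.1314.
C = 1840 × 0.1314 = 242 mg/L.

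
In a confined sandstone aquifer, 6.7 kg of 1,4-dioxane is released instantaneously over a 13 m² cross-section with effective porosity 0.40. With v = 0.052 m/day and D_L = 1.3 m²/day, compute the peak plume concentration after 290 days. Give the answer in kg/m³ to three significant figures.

The peak of an instantaneous 1D plume sits at x = vt; there the Gaussian factor is 1 and C_max = M/(n_e·A·√(4πDt)), where n_e·A is the pore area the mass is dissolved in.
√(4πDt) = √(4π × 1.3 × 290) = 68.83 m, so C_max = 6.7/(0.40 × 13 × 68.83) = 0.0187 kg/m³.

0.0187 kg/m³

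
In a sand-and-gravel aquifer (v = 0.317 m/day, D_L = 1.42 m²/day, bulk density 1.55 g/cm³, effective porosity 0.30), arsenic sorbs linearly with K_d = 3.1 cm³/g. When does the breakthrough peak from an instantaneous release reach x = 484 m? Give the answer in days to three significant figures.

Retardation factor R = 1 + ρ_b·K_d/n = 1 + 1.55 × 3.1/0.30 = 17.02.
Sorption retards both mechanisms: v_R = v/R = 0.01863 m/day, D_R = D/R = 0.08343 m²/day.
Peak time from v_R²t² + 2D_R t − x² = 0: t = (√(D_R² + v_R²x²) − D_R)/v_R².
√(D_R² + v_R²x²) = √(0.08343² + 0.01863² × 484²) = 9.017; v_R² = 0.0003471.
t = (9.017 − 0.08343)/0.0003471 = 25700 days.

25700 days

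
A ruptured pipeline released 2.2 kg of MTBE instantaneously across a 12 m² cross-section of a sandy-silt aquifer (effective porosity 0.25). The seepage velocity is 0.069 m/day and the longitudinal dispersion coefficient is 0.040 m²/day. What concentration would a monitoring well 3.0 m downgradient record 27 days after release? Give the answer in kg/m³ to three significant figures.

For an instantaneous plane source, C(x,t) = M/(n_e·A·√(4πDt)) · exp(−(x−vt)²/(4Dt)), with n_e·A the pore (flow) area.
Plume center vt = 0.069 × 27 = 1.863 m, so the well at 3.0 m is 1.137 m downgradient of the peak.
√(4πDt) = 3.684 m, giving peak height M/(n_e·A·√(4πDt)) = 2.2/(0.25 × 12 × 3.684) = 0.1991 kg/m³.
(x−vt)²/(4Dt) = (1.137)²/(4 × 0.040 × 27) = 0.2993; exp(−0.2993) = 0.7413.
C = 0.1991 × 0.7413 = 0.148 kg/m³.

0.148 kg/m³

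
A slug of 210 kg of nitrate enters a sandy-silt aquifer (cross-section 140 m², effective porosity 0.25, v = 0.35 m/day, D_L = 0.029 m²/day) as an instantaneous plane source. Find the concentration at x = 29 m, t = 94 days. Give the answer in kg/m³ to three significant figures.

For an instantaneous plane source, C(x,t) = M/(n_e·A·√(4πDt)) · exp(−(x−vt)²/(4Dt)), with n_e·A the pore (flow) area.
Plume center vt = 0.35 × 94 = 32.9 m, so the well at 29 m is 3.9 m upgradient of the peak.
√(4πDt) = 5.853 m, giving peak height M/(n_e·A·√(4πDt)) = 210/(0.25 × 140 × 5.853) = 1.025 kg/m³.
(x−vt)²/(4Dt) = (-3.9)²/(4 × 0.029 × 94) = 1.395; exp(−1.395) = 0.2478.
C = 1.025 × 0.2478 = 0.254 kg/m³.

0.254 kg/m³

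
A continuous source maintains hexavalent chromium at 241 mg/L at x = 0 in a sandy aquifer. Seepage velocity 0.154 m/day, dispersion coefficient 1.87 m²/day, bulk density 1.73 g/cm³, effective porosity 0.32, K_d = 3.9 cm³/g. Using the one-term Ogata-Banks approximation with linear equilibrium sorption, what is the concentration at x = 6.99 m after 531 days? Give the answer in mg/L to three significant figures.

Retardation factor R = 1 + ρ_b·K_d/n = 1 + 1.73 × 3.9/0.32 = 22.08.
Sorption retards both mechanisms: v_R = v/R = 0.006975 m/day, D_R = D/R = 0.08469 m²/day.
v_R·t = 0.006975 × 531 = 3.703725 m; 2√(D_R t) = 13.41 m; argument = (6.99 − 3.703725)/13.41 = 0.2451.
C = C₀ × ½·erfc(0.2451) = 241 × 0.3644 = 87.8 mg/L.

87.8 mg/L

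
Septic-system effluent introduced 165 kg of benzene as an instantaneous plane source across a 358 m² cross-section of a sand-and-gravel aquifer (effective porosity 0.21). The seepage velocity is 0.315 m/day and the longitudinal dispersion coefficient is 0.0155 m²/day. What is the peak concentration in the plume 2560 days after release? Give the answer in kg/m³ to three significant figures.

0.0983 kg/m³

The peak of an instantaneous 1D plume sits at x = vt; there the Gaussian factor is 1 and C_max = M/(n_e·A·√(4πDt)), where n_e·A is the pore area the mass is dissolved in.
√(4πDt) = √(4π × 0.0155 × 2560) = 22.33 m, so C_max = 165/(0.21 × 358 × 22.33) = 0.0983 kg/m³.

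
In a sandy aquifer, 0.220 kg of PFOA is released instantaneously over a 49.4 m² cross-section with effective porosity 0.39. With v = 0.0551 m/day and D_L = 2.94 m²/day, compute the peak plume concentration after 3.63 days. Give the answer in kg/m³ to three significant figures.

The peak of an instantaneous 1D plume sits at x = vt; there the Gaussian factor is 1 and C_max = M/(n_e·A·√(4πDt)), where n_e·A is the pore area the mass is dissolved in.
√(4πDt) = √(4π × 2.94 × 3.63) = 11.58 m, so C_max = 0.220/(0.39 × 49.4 × 11.58) = 0.000986 kg/m³.

0.000986 kg/m³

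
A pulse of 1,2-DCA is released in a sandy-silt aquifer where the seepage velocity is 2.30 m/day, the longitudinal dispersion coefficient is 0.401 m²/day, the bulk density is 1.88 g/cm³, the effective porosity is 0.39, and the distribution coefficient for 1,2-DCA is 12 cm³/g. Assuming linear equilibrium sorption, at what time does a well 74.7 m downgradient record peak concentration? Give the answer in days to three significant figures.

1910 days

Retardation factor R = 1 + ρ_b·K_d/n = 1 + 1.88 × 12/0.39 = 58.85.
Sorption retards both mechanisms: v_R = v/R = 0.03908 m/day, D_R = D/R = 0.006814 m²/day.
Peak time from v_R²t² + 2D_R t − x² = 0: t = (√(D_R² + v_R²x²) − D_R)/v_R².
√(D_R² + v_R²x²) = √(0.006814² + 0.03908² × 74.7²) = 2.919; v_R² = 0.001527.
t = (2.919 − 0.006814)/0.001527 = 1910 days.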